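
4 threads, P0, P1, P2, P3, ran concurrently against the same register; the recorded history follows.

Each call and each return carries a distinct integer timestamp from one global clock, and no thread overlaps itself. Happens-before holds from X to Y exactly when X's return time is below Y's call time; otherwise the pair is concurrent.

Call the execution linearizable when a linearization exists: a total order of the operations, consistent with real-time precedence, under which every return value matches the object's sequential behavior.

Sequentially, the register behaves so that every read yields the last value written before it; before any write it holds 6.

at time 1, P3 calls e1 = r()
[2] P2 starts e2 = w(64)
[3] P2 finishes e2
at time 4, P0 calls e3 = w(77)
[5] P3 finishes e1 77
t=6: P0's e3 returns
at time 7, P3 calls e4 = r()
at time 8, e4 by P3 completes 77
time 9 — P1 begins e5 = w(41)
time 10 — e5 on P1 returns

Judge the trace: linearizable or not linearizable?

linearizable

a witness: e2, e3, e1, e4, e5
after step 1 (e2 w(64)): value 64
after step 2 (e3 w(77)): value 77
after step 3 (e1 r() → 77): value 77
after step 4 (e4 r() → 77): value 77
after step 5 (e5 w(41)): value 41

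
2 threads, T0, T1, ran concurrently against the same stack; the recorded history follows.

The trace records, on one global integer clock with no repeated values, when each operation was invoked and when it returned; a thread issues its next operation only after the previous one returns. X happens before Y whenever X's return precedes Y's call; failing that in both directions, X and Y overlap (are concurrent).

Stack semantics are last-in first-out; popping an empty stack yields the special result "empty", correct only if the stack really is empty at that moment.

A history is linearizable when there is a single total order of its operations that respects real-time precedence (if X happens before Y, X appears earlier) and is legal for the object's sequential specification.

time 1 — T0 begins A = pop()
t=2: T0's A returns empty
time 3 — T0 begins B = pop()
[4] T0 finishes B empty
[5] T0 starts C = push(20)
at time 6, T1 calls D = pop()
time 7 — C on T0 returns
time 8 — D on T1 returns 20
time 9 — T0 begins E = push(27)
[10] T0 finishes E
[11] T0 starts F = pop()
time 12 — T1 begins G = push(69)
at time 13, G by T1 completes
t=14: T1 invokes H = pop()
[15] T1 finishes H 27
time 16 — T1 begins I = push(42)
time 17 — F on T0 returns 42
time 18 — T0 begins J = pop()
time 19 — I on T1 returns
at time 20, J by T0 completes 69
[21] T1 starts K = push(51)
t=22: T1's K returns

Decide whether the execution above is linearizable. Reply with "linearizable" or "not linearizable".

events 1..16 are fine; event 17 — the response of F at time 17 — makes the prefix non-linearizable
real-time-consistent orders of the 8 completed operations: 6 — all fail the stack replay
completion choices over the 1 pending operation (I) were checked; none helps
for example A, B, C, D, E, F, G, H (pending dropped) fails at step 6: F pop() → 42 is not legal there
for example A, B, C, D, E, G, F, H (pending dropped) fails at step 7: F pop() → 42 is not legal there

not linearizable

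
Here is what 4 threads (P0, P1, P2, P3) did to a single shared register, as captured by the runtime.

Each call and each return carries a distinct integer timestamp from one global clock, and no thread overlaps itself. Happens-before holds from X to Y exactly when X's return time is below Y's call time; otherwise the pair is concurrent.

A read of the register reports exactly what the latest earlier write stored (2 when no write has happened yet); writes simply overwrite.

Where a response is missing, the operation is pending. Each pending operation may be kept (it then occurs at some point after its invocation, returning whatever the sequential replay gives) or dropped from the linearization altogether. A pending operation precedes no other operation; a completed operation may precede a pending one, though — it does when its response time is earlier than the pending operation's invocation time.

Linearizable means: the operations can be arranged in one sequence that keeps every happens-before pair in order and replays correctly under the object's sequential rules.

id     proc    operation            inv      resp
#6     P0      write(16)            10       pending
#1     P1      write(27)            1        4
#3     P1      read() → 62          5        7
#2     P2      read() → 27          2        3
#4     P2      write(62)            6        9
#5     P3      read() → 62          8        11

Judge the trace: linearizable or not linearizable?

a witness: #1, #2, #4, #3, #5
1. #1 write(27), leaving value 27
2. #2 read() → 27, leaving value 27
3. #4 write(62), leaving value 62
4. #3 read() → 62, leaving value 62
5. #5 read() → 62, leaving value 62

linearizable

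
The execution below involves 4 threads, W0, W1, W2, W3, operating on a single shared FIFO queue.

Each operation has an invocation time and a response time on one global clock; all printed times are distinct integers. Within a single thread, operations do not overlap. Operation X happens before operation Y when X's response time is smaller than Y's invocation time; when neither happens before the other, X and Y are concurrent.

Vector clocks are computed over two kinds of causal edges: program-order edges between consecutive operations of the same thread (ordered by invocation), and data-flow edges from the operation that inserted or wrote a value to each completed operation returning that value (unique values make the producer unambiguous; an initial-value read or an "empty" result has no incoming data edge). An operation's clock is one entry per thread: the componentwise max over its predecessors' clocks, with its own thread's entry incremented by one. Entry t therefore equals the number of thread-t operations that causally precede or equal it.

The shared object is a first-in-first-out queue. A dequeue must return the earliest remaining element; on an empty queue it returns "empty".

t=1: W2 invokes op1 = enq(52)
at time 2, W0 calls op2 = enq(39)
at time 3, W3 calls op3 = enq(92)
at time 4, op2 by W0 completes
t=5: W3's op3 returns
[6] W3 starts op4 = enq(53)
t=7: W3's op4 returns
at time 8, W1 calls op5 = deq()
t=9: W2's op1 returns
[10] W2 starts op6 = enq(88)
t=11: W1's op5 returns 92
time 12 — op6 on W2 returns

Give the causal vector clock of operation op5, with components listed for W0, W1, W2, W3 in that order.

invoked at 3, op3 has no predecessors; its own W3 bump gives (0, 0, 0, 1)
invoked at 1, op1 has no predecessors; its own W2 bump gives (0, 0, 1, 0)
invoked at 2, op2 has no predecessors; its own W0 bump gives (1, 0, 0, 0)
op4, invoked 6, takes VC(op3)=(0, 0, 0, 1) under max, adds 1 for W3 → (0, 0, 0, 2)
op6, invoked 10, takes VC(op1)=(0, 0, 1, 0) under max, adds 1 for W2 → (0, 0, 2, 0)
op5, invoked 8, takes VC(op3)=(0, 0, 0, 1) under max, adds 1 for W1 → (0, 1, 0, 1)
target: VC(op5) = (0, 1, 0, 1)

(0, 1, 0, 1)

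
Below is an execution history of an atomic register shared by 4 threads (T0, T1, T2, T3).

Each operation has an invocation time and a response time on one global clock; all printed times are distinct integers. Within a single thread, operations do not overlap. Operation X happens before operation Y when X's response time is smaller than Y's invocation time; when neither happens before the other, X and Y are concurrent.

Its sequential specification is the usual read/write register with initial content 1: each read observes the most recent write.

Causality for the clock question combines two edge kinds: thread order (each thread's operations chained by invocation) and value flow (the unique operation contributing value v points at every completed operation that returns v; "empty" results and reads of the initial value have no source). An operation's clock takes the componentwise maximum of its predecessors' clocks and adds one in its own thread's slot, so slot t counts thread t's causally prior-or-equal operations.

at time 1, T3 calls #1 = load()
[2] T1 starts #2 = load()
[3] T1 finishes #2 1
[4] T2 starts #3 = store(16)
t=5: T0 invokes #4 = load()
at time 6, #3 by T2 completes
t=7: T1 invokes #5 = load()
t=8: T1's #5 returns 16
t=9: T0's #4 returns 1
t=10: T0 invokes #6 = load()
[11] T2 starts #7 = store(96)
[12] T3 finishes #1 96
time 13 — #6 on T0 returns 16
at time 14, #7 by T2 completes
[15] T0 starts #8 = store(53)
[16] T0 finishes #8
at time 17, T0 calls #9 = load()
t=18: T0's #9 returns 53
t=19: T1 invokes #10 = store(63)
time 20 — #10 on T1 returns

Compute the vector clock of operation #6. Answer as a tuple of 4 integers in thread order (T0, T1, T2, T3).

(2, 0, 1, 0)

VC(#3, invoked at 4): no causal predecessors; +1 on T2 → (0, 0, 1, 0)
VC(#2, invoked at 2): no causal predecessors; +1 on T1 → (0, 1, 0, 0)
VC(#4, invoked at 5): no causal predecessors; +1 on T0 → (1, 0, 0, 0)
#7, invoked 11, takes VC(#3)=(0, 0, 1, 0) under max, adds 1 for T2 → (0, 0, 2, 0)
#1, invoked 1, takes VC(#7)=(0, 0, 2, 0) under max, adds 1 for T3 → (0, 0, 2, 1)
#5, invoked 7, takes VC(#2)=(0, 1, 0, 0), VC(#3)=(0, 0, 1, 0) under max, adds 1 for T1 → (0, 2, 1, 0)
#6, invoked 10, takes VC(#3)=(0, 0, 1, 0), VC(#4)=(1, 0, 0, 0) under max, adds 1 for T0 → (2, 0, 1, 0)
#10, invoked 19, takes VC(#5)=(0, 2, 1, 0) under max, adds 1 for T1 → (0, 3, 1, 0)
#8, invoked 15, takes VC(#6)=(2, 0, 1, 0) under max, adds 1 for T0 → (3, 0, 1, 0)
#9, invoked 17, takes VC(#8)=(3, 0, 1, 0) under max, adds 1 for T0 → (4, 0, 1, 0)
target: VC(#6) = (2, 0, 1, 0)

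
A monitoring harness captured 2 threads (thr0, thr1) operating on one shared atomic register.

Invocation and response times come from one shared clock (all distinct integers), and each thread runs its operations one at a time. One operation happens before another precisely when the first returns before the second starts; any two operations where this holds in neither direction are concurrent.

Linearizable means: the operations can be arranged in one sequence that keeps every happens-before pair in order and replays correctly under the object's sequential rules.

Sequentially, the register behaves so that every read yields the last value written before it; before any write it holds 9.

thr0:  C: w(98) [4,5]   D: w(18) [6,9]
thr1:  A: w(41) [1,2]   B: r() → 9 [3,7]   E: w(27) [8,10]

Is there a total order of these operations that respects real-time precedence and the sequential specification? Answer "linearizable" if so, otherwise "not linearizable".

already the first 7 events (up to B's response at time 7) admit no linearization; the first 6 still do
all 2 real-time-respecting orders fail — 3 completed atomic register operations, no legal replay
including or dropping the 1 pending operation (D) in any combination fails
sample order A, B, C (pending dropped) stalls at step 2 — B r() → 9 has no legal effect
sample order A, C, B (pending dropped) stalls at step 3 — B r() → 9 has no legal effect

not linearizable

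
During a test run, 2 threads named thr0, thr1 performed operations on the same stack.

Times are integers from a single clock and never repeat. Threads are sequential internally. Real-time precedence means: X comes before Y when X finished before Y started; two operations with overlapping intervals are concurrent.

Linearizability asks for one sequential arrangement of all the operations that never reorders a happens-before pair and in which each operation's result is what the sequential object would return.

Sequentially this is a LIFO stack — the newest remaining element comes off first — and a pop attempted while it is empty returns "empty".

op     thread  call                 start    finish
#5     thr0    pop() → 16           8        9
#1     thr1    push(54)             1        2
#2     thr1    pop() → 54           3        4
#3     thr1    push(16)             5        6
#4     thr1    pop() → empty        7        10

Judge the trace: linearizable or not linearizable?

witness order: #1, #2, #3, #5, #4
after step 1 (#1 push(54)): stack <54>
after step 2 (#2 pop() → 54): stack <>
after step 3 (#3 push(16)): stack <16>
after step 4 (#5 pop() → 16): stack <>
after step 5 (#4 pop() → empty): stack <>

linearizable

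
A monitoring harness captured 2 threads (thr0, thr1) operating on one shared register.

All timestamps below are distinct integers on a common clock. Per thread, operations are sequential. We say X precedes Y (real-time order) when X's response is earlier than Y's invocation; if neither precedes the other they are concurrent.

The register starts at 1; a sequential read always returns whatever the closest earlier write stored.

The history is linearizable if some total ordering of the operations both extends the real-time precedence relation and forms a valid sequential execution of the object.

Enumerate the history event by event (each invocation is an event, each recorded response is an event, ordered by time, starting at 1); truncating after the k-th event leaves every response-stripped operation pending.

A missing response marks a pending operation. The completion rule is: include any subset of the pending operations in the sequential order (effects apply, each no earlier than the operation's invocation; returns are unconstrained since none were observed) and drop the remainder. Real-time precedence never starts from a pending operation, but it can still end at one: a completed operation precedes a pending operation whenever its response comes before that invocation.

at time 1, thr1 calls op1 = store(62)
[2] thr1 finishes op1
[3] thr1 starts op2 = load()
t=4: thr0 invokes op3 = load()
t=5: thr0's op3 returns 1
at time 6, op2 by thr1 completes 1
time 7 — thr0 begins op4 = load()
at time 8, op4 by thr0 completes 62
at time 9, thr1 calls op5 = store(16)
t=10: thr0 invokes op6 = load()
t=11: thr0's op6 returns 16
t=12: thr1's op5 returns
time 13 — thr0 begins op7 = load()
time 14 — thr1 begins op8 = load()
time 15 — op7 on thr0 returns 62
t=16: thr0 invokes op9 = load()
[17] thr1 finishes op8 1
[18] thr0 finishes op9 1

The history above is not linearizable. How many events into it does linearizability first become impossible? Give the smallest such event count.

one valid order for events 1..4 is op1:
after step 1 (op1 store(62)): value 62
with event 5 included (op3 responding at time 5), all real-time-consistent orders fail
completion choices over the 1 pending operation (op2) were checked; none helps
for example op1, op3 (pending dropped) fails at step 2: op3 load() → 1 is not legal there

5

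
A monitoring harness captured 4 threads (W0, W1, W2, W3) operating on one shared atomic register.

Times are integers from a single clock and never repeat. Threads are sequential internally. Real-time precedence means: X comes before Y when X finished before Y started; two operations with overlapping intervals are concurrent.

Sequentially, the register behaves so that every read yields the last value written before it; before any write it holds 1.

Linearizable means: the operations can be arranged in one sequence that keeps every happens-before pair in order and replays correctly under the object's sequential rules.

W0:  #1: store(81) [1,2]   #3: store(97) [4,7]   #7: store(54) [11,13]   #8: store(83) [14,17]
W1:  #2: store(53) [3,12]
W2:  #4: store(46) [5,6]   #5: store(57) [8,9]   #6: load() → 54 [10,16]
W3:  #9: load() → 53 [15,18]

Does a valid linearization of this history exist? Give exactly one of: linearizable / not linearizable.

linearizable

witness order: #1, #3, #4, #5, #7, #6, #2, #9, #8
step 1: #1 store(81) — value 81
step 2: #3 store(97) — value 97
step 3: #4 store(46) — value 46
step 4: #5 store(57) — value 57
step 5: #7 store(54) — value 54
step 6: #6 load() → 54 — value 54
step 7: #2 store(53) — value 53
step 8: #9 load() → 53 — value 53
step 9: #8 store(83) — value 83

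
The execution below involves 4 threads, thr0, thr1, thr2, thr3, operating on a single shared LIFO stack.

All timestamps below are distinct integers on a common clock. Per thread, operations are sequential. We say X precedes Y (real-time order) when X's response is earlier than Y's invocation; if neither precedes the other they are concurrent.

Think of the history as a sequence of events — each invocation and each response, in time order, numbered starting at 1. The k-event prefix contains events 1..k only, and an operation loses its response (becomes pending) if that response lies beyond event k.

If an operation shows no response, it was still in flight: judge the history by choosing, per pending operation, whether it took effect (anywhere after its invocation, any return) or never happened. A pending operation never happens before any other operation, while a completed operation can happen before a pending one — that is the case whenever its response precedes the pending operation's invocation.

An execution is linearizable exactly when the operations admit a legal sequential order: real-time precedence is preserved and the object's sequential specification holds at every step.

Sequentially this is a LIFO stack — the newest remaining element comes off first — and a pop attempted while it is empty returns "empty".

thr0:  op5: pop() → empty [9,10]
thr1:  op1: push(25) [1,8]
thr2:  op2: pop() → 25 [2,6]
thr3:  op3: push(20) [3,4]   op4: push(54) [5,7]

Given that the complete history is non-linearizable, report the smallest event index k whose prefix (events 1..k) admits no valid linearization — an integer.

events 1..9 are linearizable, e.g. via op1, op2, op3, op4:
after step 1 (op1 push(25)): stack <25>
after step 2 (op2 pop() → 25): stack <>
after step 3 (op3 push(20)): stack <20>
after step 4 (op4 push(54)): stack <20,54>
once event 10 joins (op5's response, time 10), exhaustive search finds no witness
one such order, op1, op2, op3, op4, op5, breaks at step 5 where op5 pop() → empty is illegal
one such order, op1, op3, op2, op4, op5, breaks at step 3 where op2 pop() → 25 is illegal

10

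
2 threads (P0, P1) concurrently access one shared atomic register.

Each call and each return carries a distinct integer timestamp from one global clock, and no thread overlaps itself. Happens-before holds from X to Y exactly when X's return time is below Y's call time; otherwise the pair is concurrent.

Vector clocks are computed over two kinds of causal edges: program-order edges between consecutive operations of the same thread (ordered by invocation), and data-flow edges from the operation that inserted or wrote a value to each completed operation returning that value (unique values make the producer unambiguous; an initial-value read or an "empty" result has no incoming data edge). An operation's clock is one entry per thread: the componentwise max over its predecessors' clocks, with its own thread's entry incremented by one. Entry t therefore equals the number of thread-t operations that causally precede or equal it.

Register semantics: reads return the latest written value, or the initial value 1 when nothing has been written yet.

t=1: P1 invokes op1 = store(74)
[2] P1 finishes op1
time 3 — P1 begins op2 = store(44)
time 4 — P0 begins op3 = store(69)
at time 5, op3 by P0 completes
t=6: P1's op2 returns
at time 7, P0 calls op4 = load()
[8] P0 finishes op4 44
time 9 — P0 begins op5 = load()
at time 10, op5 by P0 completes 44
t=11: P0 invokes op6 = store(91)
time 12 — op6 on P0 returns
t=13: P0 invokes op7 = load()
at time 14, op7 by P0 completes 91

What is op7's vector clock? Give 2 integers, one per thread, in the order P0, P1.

(5, 2)

invoked at 1, op1 has no predecessors; its own P1 bump gives (0, 1)
invoked at 4, op3 has no predecessors; its own P0 bump gives (1, 0)
op2, invoked 3, takes VC(op1)=(0, 1) under max, adds 1 for P1 → (0, 2)
op4, invoked 7, takes VC(op2)=(0, 2), VC(op3)=(1, 0) under max, adds 1 for P0 → (2, 2)
op5, invoked 9, takes VC(op2)=(0, 2), VC(op4)=(2, 2) under max, adds 1 for P0 → (3, 2)
op6, invoked 11, takes VC(op5)=(3, 2) under max, adds 1 for P0 → (4, 2)
op7, invoked 13, takes VC(op6)=(4, 2) under max, adds 1 for P0 → (5, 2)
target: VC(op7) = (5, 2)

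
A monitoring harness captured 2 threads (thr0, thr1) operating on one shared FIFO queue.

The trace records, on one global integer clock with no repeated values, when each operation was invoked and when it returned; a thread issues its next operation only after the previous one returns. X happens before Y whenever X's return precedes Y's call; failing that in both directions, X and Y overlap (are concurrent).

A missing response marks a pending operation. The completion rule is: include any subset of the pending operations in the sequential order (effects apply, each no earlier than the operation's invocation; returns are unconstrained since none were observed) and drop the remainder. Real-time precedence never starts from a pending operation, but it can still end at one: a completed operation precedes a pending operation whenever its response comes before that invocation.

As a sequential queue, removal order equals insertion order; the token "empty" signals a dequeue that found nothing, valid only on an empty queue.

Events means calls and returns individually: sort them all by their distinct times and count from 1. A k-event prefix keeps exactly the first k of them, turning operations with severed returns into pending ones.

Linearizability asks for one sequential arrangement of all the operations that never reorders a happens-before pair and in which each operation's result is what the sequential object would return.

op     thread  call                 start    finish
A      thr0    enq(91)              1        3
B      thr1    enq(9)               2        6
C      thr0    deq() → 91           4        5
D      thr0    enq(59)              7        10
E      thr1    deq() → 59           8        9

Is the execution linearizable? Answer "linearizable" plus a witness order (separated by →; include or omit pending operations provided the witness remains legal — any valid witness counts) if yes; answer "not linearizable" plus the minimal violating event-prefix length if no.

the violation lands at event 9, E's response at time 9: events 1..8 linearize, events 1..9 do not
every one of the 3 real-time-consistent orders over 4 completed FIFO queue ops fails the sequential spec
every completion of the 1 pending operation (D) was checked; none linearizes
take A, B, C, E (pending dropped): step 4 already fails, because E deq() → 59 cannot occur there
take A, C, B, E (pending dropped): step 4 already fails, because E deq() → 59 cannot occur there

not linearizable — minimal violating prefix: 9 events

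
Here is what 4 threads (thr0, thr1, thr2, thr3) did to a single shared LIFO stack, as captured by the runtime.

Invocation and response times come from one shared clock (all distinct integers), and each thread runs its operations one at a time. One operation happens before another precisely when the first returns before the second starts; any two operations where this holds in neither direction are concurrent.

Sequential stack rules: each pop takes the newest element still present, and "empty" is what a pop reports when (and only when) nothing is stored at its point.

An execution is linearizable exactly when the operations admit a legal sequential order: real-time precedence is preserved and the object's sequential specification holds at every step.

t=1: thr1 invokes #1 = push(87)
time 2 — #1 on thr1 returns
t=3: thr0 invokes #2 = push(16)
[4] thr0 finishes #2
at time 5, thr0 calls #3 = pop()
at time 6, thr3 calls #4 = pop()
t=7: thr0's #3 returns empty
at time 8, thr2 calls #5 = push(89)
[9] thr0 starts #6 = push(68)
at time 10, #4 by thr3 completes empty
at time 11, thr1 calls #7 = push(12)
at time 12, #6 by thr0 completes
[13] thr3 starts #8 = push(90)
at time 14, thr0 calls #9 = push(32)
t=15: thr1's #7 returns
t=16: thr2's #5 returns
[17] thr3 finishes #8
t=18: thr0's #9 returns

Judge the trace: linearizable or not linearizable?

not linearizable

already the first 7 events (up to #3's response at time 7) admit no linearization; the first 6 still do
one real-time candidate order over the 3 completed operations — the LIFO stack replay rejects it
completion choices over the 1 pending operation (#4) were checked; none helps
for example #1, #2, #3 (pending dropped) fails at step 3: #3 pop() → empty is not legal there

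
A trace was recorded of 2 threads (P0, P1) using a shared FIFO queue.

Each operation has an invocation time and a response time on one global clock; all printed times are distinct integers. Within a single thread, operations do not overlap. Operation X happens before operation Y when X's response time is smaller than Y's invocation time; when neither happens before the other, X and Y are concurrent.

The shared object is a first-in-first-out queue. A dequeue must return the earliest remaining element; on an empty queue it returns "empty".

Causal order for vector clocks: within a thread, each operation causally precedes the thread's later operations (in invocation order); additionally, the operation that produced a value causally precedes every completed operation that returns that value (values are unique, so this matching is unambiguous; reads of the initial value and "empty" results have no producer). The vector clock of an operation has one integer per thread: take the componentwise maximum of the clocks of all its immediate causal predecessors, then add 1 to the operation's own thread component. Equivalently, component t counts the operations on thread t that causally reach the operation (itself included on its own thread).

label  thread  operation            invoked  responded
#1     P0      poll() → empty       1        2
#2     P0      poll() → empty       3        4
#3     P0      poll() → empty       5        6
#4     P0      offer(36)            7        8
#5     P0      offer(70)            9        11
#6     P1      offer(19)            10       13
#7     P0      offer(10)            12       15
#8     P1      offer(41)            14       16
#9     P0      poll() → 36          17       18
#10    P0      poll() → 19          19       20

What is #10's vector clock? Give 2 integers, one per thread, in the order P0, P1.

(8, 1)

root op #6, invoked 10: fresh clock plus P1's own tick → (0, 1)
root op #1, invoked 1: fresh clock plus P0's own tick → (1, 0)
#8 (invocation 14): componentwise max over VC(#6)=(0, 1), +1 at P1, giving (0, 2)
#2 (invocation 3): componentwise max over VC(#1)=(1, 0), +1 at P0, giving (2, 0)
#3 (invocation 5): componentwise max over VC(#2)=(2, 0), +1 at P0, giving (3, 0)
#4 (invocation 7): componentwise max over VC(#3)=(3, 0), +1 at P0, giving (4, 0)
#5 (invocation 9): componentwise max over VC(#4)=(4, 0), +1 at P0, giving (5, 0)
#7 (invocation 12): componentwise max over VC(#5)=(5, 0), +1 at P0, giving (6, 0)
#9 (invocation 17): componentwise max over VC(#4)=(4, 0), VC(#7)=(6, 0), +1 at P0, giving (7, 0)
#10 (invocation 19): componentwise max over VC(#6)=(0, 1), VC(#9)=(7, 0), +1 at P0, giving (8, 1)
target: VC(#10) = (8, 1)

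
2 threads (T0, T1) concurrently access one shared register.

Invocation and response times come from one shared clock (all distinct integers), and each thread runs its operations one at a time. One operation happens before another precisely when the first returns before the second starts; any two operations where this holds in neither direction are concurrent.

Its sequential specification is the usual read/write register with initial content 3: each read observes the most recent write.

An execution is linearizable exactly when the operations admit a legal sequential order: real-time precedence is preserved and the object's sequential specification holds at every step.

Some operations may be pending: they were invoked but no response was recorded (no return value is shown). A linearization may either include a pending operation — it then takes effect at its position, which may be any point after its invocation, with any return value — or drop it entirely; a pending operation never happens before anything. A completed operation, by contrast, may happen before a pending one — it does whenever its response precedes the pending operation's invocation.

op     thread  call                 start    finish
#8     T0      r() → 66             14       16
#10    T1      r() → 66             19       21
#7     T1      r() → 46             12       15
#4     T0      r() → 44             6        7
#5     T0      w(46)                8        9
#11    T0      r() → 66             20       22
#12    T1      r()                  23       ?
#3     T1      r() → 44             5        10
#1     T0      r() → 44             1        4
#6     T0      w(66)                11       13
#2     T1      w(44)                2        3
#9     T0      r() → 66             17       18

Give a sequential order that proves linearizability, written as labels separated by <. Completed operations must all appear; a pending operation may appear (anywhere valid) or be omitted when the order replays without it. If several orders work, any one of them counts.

#2 < #1 < #3 < #4 < #5 < #7 < #6 < #8 < #9 < #10 < #11

1. #2 w(44), leaving value 44
2. #1 r() → 44, leaving value 44
3. #3 r() → 44, leaving value 44
4. #4 r() → 44, leaving value 44
5. #5 w(46), leaving value 46
6. #7 r() → 46, leaving value 46
7. #6 w(66), leaving value 66
8. #8 r() → 66, leaving value 66
9. #9 r() → 66, leaving value 66
10. #10 r() → 66, leaving value 66
11. #11 r() → 66, leaving value 66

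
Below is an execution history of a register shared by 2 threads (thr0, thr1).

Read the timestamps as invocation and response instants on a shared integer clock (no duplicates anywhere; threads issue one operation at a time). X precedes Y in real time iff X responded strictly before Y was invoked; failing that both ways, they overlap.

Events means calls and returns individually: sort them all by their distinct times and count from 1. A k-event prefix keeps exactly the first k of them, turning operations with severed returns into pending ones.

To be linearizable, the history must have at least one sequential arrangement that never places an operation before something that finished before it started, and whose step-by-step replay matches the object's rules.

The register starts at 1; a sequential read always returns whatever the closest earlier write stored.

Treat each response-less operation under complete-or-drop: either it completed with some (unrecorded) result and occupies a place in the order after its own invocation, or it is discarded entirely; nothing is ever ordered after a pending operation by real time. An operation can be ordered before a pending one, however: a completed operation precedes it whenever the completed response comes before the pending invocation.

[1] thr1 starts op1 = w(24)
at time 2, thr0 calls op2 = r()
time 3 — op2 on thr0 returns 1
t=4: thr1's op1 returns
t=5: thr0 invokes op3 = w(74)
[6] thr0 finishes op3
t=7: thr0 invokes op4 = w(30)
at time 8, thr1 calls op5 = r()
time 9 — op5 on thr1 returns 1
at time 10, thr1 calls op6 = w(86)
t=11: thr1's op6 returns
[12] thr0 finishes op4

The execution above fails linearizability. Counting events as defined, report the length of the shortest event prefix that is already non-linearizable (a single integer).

a valid linearization of events 1..8 exists, for instance op2, op1, op3:
1. op2 r() → 1, leaving value 1
2. op1 w(24), leaving value 24
3. op3 w(74), leaving value 74
once event 9 joins (op5's response, time 9), exhaustive search finds no witness
completion choices over the 1 pending operation (op4) were checked; none helps
one such order, op1, op2, op3, op5 (pending dropped), breaks at step 2 where op2 r() → 1 is illegal
one such order, op2, op1, op3, op5 (pending dropped), breaks at step 4 where op5 r() → 1 is illegal

9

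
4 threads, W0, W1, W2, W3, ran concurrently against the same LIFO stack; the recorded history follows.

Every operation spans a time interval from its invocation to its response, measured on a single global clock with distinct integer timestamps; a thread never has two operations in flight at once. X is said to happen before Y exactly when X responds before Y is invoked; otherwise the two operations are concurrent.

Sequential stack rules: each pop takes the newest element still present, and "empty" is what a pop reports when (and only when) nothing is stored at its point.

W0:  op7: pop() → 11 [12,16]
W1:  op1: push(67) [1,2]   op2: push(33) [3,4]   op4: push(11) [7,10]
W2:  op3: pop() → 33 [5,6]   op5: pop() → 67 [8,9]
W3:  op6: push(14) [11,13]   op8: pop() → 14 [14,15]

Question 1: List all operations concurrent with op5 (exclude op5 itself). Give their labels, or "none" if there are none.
Answer: op4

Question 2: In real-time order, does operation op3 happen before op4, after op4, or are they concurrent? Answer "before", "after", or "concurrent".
Answer: before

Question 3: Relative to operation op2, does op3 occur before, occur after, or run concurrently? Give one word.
Answer: after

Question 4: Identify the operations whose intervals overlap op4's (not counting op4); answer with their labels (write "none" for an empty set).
Answer: op5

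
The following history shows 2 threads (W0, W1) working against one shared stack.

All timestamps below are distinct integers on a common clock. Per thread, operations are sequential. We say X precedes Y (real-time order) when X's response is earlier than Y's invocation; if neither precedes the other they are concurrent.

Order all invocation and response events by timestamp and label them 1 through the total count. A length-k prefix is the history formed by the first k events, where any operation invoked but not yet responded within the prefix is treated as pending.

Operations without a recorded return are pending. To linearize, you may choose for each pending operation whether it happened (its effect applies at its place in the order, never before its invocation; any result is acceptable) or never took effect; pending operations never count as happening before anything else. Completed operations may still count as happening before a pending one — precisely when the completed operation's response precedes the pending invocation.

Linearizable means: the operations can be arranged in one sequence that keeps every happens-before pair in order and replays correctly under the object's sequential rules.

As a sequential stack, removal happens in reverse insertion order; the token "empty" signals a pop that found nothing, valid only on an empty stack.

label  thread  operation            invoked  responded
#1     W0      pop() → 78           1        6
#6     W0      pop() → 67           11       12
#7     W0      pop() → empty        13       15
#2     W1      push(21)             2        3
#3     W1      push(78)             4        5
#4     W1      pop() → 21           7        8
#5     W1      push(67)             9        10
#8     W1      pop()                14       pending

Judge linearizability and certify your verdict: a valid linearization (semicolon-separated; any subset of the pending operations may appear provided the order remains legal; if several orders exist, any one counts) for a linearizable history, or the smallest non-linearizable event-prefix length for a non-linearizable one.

1. #2 push(21), leaving stack <21>
2. #3 push(78), leaving stack <21,78>
3. #1 pop() → 78, leaving stack <21>
4. #4 pop() → 21, leaving stack <>
5. #5 push(67), leaving stack <67>
6. #6 pop() → 67, leaving stack <>
7. #7 pop() → empty, leaving stack <>

linearizable — witness: #2; #3; #1; #4; #5; #6; #7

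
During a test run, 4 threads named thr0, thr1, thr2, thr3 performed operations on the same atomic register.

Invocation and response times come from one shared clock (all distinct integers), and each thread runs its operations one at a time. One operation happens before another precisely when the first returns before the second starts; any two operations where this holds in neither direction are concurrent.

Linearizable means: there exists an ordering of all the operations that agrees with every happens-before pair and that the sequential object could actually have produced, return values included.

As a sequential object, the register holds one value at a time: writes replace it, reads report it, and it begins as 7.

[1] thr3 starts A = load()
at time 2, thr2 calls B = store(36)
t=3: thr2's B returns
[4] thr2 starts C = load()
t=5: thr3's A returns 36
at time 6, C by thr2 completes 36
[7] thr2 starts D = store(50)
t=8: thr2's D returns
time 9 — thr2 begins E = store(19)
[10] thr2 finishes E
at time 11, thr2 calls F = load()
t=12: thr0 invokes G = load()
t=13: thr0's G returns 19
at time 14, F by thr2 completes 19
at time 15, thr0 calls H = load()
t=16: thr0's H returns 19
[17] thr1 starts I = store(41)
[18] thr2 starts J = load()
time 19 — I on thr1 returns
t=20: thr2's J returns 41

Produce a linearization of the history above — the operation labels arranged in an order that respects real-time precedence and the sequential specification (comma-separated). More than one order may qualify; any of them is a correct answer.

after step 1 (B store(36)): value 36
after step 2 (A load() → 36): value 36
after step 3 (C load() → 36): value 36
after step 4 (D store(50)): value 50
after step 5 (E store(19)): value 19
after step 6 (F load() → 19): value 19
after step 7 (G load() → 19): value 19
after step 8 (H load() → 19): value 19
after step 9 (I store(41)): value 41
after step 10 (J load() → 41): value 41

B, A, C, D, E, F, G, H, I, J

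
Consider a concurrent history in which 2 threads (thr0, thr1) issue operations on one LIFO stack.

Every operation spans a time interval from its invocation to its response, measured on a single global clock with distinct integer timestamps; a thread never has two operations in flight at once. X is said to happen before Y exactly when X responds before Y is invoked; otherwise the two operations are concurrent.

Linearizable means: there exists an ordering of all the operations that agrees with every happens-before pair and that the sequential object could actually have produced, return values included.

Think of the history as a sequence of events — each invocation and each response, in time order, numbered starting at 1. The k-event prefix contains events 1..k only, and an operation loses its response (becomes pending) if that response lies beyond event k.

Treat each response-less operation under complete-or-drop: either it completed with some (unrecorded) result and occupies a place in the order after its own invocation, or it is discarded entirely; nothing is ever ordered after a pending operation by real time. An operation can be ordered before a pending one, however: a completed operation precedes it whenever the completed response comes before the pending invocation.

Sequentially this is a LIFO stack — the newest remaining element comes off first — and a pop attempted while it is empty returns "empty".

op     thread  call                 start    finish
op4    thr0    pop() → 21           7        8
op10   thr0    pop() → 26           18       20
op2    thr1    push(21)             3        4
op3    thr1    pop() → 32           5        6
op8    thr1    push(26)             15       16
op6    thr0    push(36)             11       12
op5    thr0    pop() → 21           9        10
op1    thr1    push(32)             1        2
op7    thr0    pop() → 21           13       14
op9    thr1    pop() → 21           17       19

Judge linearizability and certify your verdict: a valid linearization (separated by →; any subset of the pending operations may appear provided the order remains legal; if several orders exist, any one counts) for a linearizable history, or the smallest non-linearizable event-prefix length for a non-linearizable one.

not linearizable — minimal violating prefix: 6 events

cut after 5 events: linearizable; cut after 6 events (op3 responds, time 6): not linearizable
a single order respects real time; the 3 completed LIFO stack operations fail replay along it
take op1, op2, op3: step 3 already fails, because op3 pop() → 32 cannot occur there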